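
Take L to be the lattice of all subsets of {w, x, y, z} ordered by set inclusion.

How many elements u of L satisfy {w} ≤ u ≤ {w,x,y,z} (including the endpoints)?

8

The interval [{w}, {w,x,y,z}] = {{w,x,y,z}, {w,x,y}, {w,x,z}, {w,x}, {w,y,z}, {w,y}, {w,z}, {w}}, which has 8 elements.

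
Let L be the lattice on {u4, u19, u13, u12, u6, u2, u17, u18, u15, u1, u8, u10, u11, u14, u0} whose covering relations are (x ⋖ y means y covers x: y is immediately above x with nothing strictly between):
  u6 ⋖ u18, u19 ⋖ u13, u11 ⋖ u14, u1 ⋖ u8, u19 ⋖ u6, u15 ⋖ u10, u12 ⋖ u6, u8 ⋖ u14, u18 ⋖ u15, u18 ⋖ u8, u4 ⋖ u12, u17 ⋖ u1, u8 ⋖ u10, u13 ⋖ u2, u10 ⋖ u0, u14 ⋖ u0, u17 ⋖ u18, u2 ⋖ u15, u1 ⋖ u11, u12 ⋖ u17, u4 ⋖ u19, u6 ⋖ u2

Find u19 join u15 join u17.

Common upper bounds of {u19, u15, u17}: u0, u10, u15.
The least among these is u15.

u15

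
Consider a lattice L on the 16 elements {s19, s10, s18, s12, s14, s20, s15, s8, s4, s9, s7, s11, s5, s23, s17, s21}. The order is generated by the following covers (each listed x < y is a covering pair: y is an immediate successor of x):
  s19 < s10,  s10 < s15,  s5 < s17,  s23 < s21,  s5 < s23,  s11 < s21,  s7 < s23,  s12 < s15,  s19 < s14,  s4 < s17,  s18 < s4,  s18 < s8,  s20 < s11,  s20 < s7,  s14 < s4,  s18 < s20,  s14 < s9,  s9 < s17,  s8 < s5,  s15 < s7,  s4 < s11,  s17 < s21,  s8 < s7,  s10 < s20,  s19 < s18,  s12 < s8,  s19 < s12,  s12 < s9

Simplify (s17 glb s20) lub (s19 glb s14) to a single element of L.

s18

s17 ∧ s20 = s18
s19 ∧ s14 = s19
s18 ∨ s19 = s18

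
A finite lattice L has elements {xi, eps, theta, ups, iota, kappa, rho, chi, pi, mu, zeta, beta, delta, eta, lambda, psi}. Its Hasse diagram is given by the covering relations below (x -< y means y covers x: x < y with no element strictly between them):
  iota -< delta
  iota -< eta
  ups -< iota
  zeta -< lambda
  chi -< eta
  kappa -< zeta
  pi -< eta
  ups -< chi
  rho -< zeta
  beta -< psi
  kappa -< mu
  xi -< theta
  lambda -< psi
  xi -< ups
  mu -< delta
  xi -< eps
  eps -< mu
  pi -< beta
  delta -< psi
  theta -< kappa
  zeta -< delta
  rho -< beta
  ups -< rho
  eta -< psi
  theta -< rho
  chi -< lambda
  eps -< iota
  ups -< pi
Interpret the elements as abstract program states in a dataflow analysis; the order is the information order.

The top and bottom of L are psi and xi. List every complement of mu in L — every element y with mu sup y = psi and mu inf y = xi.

chi, pi

Need y with mu ∨ y = psi and mu ∧ y = xi.
Checking each element gives: chi, pi.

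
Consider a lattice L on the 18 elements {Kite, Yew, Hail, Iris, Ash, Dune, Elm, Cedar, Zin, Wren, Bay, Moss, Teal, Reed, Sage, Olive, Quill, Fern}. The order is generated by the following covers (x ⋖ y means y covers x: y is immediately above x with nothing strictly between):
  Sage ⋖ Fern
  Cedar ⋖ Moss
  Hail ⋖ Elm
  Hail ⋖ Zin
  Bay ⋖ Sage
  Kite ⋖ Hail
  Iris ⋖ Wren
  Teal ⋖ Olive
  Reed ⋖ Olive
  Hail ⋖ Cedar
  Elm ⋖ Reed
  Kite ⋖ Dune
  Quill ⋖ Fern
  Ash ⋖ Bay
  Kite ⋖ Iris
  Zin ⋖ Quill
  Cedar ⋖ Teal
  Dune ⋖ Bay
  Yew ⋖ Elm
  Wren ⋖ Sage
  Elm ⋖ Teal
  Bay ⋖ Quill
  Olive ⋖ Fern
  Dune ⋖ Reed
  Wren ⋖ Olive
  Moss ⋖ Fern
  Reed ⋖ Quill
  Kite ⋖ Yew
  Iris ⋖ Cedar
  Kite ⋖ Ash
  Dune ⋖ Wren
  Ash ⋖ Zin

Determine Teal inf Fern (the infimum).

Common lower bounds of {Teal, Fern}: Cedar, Elm, Hail, Iris, Kite, Teal, Yew.
The greatest among these is Teal.

Teal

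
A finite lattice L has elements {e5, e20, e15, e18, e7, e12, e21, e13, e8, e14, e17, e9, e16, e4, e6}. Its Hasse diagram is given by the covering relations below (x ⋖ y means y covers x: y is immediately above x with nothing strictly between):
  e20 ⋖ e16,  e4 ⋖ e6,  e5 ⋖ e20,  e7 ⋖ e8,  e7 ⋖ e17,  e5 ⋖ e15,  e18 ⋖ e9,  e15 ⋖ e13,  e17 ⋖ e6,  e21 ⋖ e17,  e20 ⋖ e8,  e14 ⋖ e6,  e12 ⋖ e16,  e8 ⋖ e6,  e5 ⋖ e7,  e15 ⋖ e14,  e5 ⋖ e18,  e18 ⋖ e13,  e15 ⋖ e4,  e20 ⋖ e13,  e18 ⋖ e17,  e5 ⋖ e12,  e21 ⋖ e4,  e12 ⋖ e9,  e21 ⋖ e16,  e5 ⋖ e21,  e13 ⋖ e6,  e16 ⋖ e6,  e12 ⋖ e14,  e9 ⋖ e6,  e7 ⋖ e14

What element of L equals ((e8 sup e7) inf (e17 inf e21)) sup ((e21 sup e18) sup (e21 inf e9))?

e8 ∨ e7 = e8
e17 ∧ e21 = e21
e8 ∧ e21 = e5
e21 ∨ e18 = e17
e21 ∧ e9 = e5
e17 ∨ e5 = e17
e5 ∨ e17 = e17

e17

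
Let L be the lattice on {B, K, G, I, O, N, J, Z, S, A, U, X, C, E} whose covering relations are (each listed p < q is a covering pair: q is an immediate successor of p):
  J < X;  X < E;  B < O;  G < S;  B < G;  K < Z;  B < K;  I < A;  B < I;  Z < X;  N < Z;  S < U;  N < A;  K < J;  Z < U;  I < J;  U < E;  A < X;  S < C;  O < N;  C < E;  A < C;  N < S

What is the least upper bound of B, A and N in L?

A

Common upper bounds of {B, A, N}: A, C, E, X.
The least among these is A.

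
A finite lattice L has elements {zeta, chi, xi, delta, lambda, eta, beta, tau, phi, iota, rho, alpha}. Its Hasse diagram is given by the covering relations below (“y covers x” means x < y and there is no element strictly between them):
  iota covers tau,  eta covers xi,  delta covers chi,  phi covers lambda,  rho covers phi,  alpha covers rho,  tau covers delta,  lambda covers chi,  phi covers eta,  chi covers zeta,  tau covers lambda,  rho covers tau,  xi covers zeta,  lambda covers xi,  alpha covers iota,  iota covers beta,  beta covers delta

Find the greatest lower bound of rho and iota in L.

tau

Common lower bounds of {rho, iota}: chi, delta, lambda, tau, xi, zeta.
The greatest among these is tau.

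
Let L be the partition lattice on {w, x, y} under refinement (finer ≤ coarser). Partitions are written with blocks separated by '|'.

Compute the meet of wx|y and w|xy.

w|x|y

The meet (common refinement) of wx|y and w|xy intersects blocks pairwise, giving w|x|y.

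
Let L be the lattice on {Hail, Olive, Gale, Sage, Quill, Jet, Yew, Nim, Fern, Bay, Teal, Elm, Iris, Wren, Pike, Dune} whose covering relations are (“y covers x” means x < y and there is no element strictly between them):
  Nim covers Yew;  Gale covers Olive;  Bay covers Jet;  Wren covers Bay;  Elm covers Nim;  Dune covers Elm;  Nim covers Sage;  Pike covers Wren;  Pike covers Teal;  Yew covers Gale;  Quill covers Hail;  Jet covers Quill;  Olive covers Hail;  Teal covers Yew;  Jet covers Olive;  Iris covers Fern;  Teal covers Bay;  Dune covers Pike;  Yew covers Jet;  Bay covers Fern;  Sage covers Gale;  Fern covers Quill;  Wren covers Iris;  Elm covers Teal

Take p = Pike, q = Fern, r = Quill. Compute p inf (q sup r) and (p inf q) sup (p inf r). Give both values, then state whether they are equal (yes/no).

q sup r = Fern, so p inf (q sup r) = Pike inf Fern = Fern.
p inf q = Fern and p inf r = Quill, so (p inf q) sup (p inf r) = Fern sup Quill = Fern.
Equal: yes.

Fern; Fern; yes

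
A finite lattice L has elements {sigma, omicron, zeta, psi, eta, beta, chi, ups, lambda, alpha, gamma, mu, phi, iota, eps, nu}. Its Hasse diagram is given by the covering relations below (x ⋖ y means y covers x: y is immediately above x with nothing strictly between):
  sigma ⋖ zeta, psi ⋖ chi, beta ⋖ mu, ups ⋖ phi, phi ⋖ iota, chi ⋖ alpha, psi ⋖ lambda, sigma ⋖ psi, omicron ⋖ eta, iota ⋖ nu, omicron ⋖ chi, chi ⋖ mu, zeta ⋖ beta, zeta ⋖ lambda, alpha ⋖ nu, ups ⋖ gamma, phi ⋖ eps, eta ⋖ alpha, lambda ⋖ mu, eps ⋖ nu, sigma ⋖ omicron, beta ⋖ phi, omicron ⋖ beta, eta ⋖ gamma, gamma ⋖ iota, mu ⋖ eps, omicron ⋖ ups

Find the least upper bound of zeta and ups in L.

Common upper bounds of {zeta, ups}: eps, iota, nu, phi.
The least among these is phi.

phi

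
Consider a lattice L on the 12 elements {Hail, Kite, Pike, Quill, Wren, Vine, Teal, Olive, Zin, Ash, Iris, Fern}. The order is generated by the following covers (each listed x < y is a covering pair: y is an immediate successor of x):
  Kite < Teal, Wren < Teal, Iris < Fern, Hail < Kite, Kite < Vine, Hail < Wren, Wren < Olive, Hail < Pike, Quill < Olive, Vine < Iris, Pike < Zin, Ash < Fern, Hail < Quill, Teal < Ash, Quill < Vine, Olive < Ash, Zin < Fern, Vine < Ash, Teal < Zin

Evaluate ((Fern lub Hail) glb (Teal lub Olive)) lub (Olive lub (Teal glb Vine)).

Fern ∨ Hail = Fern
Teal ∨ Olive = Ash
Fern ∧ Ash = Ash
Teal ∧ Vine = Kite
Olive ∨ Kite = Ash
Ash ∨ Ash = Ash

Ash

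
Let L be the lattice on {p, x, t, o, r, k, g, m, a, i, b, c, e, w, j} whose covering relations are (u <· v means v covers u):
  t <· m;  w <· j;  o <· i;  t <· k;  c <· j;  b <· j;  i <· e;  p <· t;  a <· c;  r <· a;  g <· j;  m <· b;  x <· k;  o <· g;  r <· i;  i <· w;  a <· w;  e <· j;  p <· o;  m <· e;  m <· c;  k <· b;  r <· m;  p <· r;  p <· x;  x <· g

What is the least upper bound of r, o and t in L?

e

Common upper bounds of {r, o, t}: e, j.
The least among these is e.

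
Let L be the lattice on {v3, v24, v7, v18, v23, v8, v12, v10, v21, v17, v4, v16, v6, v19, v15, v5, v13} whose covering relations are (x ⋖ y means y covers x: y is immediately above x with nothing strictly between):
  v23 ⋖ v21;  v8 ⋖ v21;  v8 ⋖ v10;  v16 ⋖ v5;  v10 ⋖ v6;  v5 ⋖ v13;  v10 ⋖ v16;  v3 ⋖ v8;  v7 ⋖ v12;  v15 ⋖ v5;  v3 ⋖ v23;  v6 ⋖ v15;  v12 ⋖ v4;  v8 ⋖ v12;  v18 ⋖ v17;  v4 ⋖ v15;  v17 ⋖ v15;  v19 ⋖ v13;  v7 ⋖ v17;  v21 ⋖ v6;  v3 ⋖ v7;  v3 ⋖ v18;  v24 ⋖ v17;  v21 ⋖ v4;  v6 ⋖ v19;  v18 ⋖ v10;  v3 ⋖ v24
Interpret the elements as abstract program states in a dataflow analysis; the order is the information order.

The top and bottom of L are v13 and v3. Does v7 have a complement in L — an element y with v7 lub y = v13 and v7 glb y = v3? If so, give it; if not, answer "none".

Need y with v7 ∨ y = v13 and v7 ∧ y = v3.
Checking each element gives: v19.

v19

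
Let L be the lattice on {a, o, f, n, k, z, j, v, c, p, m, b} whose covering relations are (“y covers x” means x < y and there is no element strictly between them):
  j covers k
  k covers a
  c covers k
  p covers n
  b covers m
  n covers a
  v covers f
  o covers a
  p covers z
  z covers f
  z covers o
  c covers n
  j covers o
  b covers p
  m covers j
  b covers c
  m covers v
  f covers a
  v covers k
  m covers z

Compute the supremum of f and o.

Common upper bounds of {f, o}: b, m, p, z.
The least among these is z.

z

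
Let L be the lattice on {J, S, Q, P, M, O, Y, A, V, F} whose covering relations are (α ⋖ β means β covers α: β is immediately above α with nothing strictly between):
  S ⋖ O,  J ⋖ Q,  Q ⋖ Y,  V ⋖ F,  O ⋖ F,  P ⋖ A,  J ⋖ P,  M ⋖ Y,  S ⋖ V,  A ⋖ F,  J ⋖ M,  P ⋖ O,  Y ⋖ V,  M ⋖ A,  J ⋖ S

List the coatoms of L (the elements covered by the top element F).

A, O, V

The coatoms are exactly the elements covered by F: A, O, V.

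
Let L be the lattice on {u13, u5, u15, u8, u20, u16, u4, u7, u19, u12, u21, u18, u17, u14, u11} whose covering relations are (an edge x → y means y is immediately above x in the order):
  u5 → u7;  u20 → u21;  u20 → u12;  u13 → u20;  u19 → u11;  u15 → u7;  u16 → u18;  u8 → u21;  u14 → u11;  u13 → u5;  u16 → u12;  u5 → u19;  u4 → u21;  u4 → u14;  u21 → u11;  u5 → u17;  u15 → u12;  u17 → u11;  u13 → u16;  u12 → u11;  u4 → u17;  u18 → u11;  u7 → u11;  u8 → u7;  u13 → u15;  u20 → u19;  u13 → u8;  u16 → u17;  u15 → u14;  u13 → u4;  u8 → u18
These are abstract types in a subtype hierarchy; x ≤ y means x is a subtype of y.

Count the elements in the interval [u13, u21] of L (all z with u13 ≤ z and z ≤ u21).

The interval [u13, u21] = {u13, u20, u21, u4, u8}, which has 5 elements.

5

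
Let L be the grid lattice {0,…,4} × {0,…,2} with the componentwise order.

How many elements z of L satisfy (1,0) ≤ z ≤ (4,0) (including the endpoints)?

4

The interval [(1,0), (4,0)] = {(1,0), (2,0), (3,0), (4,0)}, which has 4 elements.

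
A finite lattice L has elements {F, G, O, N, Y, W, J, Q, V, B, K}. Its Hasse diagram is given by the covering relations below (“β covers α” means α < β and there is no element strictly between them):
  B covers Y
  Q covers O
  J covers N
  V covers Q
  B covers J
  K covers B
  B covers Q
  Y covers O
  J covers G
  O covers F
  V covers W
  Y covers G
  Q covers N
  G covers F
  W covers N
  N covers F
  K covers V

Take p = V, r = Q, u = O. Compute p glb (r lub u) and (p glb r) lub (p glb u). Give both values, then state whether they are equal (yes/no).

Q; Q; yes

r lub u = Q, so p glb (r lub u) = V glb Q = Q.
p glb r = Q and p glb u = O, so (p glb r) lub (p glb u) = Q lub O = Q.
Equal: yes.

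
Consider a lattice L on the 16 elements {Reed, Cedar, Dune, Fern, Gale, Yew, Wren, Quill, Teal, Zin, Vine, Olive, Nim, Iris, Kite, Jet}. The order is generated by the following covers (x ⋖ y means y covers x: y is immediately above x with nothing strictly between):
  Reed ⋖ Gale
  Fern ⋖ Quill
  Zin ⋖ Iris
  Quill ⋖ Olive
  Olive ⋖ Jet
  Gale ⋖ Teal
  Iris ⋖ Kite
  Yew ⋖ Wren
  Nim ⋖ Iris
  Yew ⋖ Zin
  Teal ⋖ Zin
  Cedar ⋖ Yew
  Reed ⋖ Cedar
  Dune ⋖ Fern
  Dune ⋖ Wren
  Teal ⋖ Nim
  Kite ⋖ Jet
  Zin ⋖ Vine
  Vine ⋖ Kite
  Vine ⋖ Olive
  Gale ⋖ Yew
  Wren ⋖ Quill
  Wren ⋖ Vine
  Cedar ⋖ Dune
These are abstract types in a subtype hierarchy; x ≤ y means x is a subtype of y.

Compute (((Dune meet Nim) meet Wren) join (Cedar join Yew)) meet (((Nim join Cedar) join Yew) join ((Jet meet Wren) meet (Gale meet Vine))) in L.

Dune ∧ Nim = Reed
Reed ∧ Wren = Reed
Cedar ∨ Yew = Yew
Reed ∨ Yew = Yew
Nim ∨ Cedar = Iris
Iris ∨ Yew = Iris
Jet ∧ Wren = Wren
Gale ∧ Vine = Gale
Wren ∧ Gale = Gale
Iris ∨ Gale = Iris
Yew ∧ Iris = Yew

Yew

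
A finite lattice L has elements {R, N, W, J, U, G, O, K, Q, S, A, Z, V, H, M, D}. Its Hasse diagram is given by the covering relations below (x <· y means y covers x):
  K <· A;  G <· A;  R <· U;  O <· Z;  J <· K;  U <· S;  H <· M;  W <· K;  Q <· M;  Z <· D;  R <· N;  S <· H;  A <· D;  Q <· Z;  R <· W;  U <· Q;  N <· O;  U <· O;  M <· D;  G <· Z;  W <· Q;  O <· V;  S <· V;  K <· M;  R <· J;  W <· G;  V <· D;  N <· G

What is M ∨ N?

Common upper bounds of {M, N}: D.
The least among these is D.

D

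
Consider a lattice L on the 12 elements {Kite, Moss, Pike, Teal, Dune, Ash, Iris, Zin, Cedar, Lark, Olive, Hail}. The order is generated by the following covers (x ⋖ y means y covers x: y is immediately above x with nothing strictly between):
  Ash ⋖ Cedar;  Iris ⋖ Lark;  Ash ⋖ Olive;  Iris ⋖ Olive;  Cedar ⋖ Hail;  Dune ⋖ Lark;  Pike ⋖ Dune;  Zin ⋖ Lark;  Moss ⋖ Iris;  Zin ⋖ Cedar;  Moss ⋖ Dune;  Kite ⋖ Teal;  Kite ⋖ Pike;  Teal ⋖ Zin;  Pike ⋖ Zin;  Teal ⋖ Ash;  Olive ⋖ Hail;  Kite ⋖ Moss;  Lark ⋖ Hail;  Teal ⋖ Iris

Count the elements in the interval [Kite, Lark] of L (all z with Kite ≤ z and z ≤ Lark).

The interval [Kite, Lark] = {Dune, Iris, Kite, Lark, Moss, Pike, Teal, Zin}, which has 8 elements.

8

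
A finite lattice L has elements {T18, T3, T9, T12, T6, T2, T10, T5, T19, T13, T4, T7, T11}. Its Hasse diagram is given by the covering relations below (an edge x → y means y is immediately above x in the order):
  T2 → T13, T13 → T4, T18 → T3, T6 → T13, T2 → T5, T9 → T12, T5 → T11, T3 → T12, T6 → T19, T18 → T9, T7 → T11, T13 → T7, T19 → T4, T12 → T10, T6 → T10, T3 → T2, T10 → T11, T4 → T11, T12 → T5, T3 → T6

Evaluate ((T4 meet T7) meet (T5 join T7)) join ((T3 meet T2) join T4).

T4

T4 ∧ T7 = T13
T5 ∨ T7 = T11
T13 ∧ T11 = T13
T3 ∧ T2 = T3
T3 ∨ T4 = T4
T13 ∨ T4 = T4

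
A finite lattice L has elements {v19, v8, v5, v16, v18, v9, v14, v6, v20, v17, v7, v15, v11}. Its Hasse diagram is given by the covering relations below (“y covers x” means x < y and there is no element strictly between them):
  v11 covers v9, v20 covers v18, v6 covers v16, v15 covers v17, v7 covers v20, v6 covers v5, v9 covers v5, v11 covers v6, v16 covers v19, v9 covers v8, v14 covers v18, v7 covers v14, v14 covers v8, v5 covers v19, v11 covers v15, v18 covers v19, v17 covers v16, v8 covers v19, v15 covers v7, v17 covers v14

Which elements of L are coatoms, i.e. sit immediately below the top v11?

v15, v6, v9

The coatoms are exactly the elements covered by v11: v15, v6, v9.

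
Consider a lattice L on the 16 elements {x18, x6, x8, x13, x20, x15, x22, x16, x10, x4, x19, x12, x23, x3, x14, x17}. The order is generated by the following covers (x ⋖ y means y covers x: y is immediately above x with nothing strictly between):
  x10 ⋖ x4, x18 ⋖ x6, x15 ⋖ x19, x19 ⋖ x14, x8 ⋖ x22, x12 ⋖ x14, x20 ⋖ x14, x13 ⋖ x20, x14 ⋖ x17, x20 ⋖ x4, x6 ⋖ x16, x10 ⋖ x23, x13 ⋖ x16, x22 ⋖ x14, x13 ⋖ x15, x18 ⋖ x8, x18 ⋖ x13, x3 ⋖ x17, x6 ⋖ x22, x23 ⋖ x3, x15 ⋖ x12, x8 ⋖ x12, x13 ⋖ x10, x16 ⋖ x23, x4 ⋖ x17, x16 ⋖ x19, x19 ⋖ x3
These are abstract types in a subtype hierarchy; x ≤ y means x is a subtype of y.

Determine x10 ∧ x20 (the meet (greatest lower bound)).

Common lower bounds of {x10, x20}: x13, x18.
The greatest among these is x13.

x13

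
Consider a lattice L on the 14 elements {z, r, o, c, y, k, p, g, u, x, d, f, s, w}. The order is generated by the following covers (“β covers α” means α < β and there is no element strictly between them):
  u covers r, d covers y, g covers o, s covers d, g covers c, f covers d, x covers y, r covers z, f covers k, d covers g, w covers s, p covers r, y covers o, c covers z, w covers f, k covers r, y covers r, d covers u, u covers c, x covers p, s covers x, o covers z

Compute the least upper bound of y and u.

d

Common upper bounds of {y, u}: d, f, s, w.
The least among these is d.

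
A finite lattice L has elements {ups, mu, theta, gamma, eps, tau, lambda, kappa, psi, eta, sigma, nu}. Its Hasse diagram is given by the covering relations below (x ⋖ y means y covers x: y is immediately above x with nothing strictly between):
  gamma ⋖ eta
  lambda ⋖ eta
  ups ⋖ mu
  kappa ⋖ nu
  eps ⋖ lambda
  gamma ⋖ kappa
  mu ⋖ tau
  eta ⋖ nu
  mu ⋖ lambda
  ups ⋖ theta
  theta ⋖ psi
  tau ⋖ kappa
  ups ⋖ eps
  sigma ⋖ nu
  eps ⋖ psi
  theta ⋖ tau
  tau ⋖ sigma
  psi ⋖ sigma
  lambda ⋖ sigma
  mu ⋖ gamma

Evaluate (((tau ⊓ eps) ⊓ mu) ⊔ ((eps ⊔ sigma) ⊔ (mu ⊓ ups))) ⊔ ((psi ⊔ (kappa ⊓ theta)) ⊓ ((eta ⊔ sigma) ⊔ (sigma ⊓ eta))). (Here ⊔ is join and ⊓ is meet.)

sigma

tau ∧ eps = ups
ups ∧ mu = ups
eps ∨ sigma = sigma
mu ∧ ups = ups
sigma ∨ ups = sigma
ups ∨ sigma = sigma
kappa ∧ theta = theta
psi ∨ theta = psi
eta ∨ sigma = nu
sigma ∧ eta = lambda
nu ∨ lambda = nu
psi ∧ nu = psi
sigma ∨ psi = sigma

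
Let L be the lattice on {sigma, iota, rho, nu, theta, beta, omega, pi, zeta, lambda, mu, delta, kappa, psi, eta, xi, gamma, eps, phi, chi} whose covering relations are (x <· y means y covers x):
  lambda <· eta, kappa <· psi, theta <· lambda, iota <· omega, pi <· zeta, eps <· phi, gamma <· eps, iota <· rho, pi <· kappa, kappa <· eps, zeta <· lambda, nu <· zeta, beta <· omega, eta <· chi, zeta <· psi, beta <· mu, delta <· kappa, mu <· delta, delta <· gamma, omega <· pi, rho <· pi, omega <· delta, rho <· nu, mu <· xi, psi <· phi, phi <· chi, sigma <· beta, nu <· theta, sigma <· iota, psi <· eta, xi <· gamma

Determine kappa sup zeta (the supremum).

Common upper bounds of {kappa, zeta}: chi, eta, phi, psi.
The least among these is psi.

psi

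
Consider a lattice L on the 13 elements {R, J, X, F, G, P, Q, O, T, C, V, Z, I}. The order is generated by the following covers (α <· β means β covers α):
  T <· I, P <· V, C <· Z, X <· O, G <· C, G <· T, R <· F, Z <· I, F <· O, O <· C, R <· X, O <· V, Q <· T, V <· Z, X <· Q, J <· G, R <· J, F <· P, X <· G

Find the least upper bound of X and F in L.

O

Common upper bounds of {X, F}: C, I, O, V, Z.
The least among these is O.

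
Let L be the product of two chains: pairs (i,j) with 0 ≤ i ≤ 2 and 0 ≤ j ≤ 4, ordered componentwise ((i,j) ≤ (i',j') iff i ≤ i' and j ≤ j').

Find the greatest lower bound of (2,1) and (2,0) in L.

In a product of chains, the meet is componentwise min, giving (2,0).

(2,0)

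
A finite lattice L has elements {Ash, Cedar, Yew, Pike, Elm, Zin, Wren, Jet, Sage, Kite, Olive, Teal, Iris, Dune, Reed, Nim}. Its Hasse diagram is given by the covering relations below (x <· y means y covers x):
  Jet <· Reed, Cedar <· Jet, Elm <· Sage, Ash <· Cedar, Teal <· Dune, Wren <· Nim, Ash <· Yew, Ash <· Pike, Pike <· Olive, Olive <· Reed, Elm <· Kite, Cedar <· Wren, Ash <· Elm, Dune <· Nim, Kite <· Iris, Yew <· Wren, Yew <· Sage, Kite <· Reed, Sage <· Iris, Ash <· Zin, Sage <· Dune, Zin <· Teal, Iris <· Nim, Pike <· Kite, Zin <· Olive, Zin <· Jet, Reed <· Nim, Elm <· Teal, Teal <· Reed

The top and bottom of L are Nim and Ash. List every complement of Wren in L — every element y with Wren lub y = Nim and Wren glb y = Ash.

Need y with Wren ∨ y = Nim and Wren ∧ y = Ash.
Checking each element gives: Elm, Kite, Olive, Pike, Teal, Zin.

Elm, Kite, Olive, Pike, Teal, Zin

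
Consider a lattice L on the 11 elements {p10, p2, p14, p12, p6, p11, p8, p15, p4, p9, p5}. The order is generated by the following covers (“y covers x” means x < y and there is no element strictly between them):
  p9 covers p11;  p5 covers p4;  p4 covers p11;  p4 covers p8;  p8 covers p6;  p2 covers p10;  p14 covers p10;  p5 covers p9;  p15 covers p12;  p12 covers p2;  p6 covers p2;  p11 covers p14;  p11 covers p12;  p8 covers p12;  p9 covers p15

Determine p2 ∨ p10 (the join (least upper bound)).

Common upper bounds of {p2, p10}: p11, p12, p15, p2, p4, p5, p6, p8, p9.
The least among these is p2.

p2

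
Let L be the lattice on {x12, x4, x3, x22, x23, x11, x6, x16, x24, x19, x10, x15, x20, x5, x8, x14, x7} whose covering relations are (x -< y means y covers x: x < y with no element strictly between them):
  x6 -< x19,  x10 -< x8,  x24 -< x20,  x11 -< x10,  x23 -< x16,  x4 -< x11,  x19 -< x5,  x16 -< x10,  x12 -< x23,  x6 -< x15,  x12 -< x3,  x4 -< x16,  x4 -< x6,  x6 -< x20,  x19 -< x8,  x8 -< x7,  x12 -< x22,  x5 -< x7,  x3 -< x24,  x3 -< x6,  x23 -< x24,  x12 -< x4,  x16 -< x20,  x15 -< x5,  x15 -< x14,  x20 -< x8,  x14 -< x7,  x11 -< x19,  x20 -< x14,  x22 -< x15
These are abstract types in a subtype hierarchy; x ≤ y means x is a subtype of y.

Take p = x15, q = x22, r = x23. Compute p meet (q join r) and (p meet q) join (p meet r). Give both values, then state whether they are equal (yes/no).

x15; x22; no

q join r = x14, so p meet (q join r) = x15 meet x14 = x15.
p meet q = x22 and p meet r = x12, so (p meet q) join (p meet r) = x22 join x12 = x22.
Equal: no.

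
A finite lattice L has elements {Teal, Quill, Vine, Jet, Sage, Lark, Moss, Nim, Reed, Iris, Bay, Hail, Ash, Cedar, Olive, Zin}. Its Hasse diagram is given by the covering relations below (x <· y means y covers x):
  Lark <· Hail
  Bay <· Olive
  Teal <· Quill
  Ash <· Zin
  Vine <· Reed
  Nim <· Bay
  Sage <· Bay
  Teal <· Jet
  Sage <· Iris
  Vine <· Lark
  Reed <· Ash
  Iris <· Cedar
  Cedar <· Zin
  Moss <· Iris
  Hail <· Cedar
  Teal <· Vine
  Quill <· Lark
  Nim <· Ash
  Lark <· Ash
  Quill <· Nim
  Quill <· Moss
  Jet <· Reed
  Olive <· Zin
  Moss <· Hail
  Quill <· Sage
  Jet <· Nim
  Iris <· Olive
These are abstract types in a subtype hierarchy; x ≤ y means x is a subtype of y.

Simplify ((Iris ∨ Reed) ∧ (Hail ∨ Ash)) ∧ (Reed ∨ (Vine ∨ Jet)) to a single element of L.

Reed

Iris ∨ Reed = Zin
Hail ∨ Ash = Zin
Zin ∧ Zin = Zin
Vine ∨ Jet = Reed
Reed ∨ Reed = Reed
Zin ∧ Reed = Reed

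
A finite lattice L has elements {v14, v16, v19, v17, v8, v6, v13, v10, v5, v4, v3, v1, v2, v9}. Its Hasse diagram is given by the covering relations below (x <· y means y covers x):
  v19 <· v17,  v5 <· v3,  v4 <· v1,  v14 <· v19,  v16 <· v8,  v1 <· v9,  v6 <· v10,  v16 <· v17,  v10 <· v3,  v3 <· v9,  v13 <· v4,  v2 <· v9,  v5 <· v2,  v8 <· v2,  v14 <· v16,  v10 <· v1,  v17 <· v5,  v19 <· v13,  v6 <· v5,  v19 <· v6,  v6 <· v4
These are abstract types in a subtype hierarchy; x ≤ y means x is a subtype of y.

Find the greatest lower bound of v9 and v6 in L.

Common lower bounds of {v9, v6}: v14, v19, v6.
The greatest among these is v6.

v6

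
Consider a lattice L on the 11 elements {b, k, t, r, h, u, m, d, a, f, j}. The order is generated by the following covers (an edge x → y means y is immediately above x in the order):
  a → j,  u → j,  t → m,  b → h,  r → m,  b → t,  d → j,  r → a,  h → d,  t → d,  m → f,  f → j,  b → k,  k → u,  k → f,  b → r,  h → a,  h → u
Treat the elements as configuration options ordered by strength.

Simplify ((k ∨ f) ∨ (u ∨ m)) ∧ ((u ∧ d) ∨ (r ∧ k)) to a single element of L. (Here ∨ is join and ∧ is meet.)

h

k ∨ f = f
u ∨ m = j
f ∨ j = j
u ∧ d = h
r ∧ k = b
h ∨ b = h
j ∧ h = h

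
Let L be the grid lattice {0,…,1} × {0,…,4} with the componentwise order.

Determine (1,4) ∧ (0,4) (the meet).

In a product of chains, the meet is componentwise min, giving (0,4).

(0,4)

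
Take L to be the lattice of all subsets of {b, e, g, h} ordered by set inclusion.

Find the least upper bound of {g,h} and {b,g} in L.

{b,g,h}

Under ⊆, join is union: {g,h} ∪ {b,g} = {b,g,h}.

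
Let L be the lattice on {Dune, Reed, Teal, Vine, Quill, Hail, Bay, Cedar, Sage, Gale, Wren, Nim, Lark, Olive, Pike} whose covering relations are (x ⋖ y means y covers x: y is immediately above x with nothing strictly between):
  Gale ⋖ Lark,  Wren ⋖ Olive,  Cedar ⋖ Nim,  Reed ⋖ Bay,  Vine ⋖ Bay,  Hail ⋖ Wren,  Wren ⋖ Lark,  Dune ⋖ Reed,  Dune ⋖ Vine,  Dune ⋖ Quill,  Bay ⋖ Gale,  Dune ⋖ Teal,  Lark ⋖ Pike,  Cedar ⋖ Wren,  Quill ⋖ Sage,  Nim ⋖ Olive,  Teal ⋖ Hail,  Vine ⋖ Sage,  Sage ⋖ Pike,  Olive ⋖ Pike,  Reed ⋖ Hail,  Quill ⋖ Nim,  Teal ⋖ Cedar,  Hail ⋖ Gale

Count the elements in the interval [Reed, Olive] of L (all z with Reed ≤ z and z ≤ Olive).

The interval [Reed, Olive] = {Hail, Olive, Reed, Wren}, which has 4 elements.

4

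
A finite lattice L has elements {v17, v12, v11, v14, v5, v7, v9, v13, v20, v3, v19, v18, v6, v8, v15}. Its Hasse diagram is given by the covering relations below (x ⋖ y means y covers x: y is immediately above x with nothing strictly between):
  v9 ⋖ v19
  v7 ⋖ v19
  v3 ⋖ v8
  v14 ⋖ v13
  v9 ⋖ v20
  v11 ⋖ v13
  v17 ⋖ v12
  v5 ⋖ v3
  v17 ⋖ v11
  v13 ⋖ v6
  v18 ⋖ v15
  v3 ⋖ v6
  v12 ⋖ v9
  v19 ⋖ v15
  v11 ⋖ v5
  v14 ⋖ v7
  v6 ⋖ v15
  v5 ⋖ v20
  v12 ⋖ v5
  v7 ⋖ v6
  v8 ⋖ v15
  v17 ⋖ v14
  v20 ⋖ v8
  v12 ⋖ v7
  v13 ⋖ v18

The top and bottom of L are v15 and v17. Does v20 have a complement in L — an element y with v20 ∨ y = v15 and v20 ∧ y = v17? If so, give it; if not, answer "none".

Need y with v20 ∨ y = v15 and v20 ∧ y = v17.
Checking each element gives: v14.

v14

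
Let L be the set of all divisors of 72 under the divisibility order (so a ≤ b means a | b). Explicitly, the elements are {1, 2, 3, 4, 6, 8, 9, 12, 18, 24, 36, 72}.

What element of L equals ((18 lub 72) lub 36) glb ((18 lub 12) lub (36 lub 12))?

18 ∨ 72 = 72
72 ∨ 36 = 72
18 ∨ 12 = 36
36 ∨ 12 = 36
36 ∨ 36 = 36
72 ∧ 36 = 36

36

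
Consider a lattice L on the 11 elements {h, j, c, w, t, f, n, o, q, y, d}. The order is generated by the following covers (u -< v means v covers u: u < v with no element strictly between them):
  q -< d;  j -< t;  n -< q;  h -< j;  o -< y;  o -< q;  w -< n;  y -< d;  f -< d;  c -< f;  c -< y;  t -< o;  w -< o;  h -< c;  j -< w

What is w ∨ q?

Common upper bounds of {w, q}: d, q.
The least among these is q.

q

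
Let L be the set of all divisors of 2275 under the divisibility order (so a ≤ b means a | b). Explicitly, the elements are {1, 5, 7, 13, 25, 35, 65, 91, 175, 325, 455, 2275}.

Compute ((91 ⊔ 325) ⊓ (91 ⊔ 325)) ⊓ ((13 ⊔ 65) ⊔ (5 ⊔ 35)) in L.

455

91 ∨ 325 = 2275
91 ∨ 325 = 2275
2275 ∧ 2275 = 2275
13 ∨ 65 = 65
5 ∨ 35 = 35
65 ∨ 35 = 455
2275 ∧ 455 = 455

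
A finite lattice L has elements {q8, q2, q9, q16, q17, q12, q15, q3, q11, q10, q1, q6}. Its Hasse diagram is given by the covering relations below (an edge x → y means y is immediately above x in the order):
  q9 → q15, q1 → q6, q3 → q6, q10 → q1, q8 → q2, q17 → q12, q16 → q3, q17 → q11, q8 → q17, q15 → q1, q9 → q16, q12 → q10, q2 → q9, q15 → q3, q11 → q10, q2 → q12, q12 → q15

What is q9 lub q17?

q15

Common upper bounds of {q9, q17}: q1, q15, q3, q6.
The least among these is q15.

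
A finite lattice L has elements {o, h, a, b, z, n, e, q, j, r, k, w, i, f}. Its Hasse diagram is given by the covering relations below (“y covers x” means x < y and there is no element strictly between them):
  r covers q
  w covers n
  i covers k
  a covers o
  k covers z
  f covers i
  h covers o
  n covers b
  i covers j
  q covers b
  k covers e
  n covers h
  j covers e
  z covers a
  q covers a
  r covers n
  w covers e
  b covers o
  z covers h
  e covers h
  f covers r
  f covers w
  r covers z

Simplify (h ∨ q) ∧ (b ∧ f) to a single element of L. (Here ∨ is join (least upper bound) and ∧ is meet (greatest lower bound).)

b

h ∨ q = r
b ∧ f = b
r ∧ b = b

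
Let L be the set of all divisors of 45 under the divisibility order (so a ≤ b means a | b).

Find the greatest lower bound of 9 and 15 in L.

3

In the divisibility order, the meet is the greatest common divisor: gcd(9, 15) = 3.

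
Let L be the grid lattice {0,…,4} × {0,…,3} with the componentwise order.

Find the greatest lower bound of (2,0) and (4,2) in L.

Common lower bounds of {(2,0), (4,2)}: (0,0), (1,0), (2,0).
The greatest among these is (2,0).

(2,0)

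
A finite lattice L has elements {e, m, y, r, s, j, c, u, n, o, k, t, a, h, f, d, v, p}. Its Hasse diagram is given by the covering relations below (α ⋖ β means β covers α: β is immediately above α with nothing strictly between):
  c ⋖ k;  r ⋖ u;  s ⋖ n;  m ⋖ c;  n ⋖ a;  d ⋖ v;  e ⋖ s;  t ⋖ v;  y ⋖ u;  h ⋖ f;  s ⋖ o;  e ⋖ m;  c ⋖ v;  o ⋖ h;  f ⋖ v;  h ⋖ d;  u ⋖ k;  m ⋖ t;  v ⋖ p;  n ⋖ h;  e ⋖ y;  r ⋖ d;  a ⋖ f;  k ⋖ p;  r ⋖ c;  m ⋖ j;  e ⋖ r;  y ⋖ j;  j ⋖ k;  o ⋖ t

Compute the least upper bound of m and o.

Common upper bounds of {m, o}: p, t, v.
The least among these is t.

t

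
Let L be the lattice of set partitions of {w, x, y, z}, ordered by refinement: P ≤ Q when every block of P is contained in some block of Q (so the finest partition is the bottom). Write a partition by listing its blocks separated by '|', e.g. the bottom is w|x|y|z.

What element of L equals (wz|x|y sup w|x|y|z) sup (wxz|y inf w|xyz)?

wxz|y

wz|x|y ∨ w|x|y|z = wz|x|y
wxz|y ∧ w|xyz = w|xz|y
wz|x|y ∨ w|xz|y = wxz|y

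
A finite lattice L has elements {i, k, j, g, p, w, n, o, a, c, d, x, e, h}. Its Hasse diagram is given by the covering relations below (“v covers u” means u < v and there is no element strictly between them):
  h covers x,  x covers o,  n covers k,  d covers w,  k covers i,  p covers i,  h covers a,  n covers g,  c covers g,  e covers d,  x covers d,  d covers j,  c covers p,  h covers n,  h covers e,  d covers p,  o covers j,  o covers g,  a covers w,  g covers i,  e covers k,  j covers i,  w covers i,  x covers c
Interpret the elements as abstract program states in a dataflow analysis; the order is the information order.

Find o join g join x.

x

Common upper bounds of {o, g, x}: h, x.
The least among these is x.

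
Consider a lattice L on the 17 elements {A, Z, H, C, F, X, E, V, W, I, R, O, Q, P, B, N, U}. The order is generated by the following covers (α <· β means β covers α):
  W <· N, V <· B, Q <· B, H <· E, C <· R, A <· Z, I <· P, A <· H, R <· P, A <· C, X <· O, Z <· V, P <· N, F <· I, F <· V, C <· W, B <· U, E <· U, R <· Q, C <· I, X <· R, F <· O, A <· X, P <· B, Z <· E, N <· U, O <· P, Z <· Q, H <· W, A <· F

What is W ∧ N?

W

Common lower bounds of {W, N}: A, C, H, W.
The greatest among these is W.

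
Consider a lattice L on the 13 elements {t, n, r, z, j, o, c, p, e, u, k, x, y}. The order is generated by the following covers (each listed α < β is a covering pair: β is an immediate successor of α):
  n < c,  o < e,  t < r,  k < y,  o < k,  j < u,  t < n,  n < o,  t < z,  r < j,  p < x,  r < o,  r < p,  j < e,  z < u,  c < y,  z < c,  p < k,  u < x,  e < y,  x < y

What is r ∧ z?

t

Common lower bounds of {r, z}: t.
The greatest among these is t.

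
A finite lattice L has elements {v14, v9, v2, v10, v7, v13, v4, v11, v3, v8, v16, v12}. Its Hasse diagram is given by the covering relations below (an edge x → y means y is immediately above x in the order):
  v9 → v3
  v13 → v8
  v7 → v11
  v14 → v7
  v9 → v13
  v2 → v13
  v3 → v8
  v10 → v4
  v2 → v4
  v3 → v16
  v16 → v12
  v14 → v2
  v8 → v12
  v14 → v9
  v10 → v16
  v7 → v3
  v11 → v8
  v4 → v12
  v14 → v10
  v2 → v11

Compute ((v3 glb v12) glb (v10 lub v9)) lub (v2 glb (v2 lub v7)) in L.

v3 ∧ v12 = v3
v10 ∨ v9 = v16
v3 ∧ v16 = v3
v2 ∨ v7 = v11
v2 ∧ v11 = v2
v3 ∨ v2 = v8

v8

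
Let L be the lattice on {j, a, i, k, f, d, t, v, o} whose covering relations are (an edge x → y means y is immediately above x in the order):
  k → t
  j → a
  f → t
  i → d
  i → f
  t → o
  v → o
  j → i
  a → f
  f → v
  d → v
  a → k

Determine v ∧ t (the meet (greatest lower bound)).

f

Common lower bounds of {v, t}: a, f, i, j.
The greatest among these is f.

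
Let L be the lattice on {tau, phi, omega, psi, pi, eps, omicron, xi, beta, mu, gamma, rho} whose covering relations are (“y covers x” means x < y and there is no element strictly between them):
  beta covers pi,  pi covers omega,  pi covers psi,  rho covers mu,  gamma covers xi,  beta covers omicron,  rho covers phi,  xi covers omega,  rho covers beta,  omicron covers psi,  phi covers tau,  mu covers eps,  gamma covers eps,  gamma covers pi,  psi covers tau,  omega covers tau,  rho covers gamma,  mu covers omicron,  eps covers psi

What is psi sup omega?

pi

Common upper bounds of {psi, omega}: beta, gamma, pi, rho.
The least among these is pi.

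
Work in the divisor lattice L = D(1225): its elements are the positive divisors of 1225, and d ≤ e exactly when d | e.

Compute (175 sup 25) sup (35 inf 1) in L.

175 ∨ 25 = 175
35 ∧ 1 = 1
175 ∨ 1 = 175

175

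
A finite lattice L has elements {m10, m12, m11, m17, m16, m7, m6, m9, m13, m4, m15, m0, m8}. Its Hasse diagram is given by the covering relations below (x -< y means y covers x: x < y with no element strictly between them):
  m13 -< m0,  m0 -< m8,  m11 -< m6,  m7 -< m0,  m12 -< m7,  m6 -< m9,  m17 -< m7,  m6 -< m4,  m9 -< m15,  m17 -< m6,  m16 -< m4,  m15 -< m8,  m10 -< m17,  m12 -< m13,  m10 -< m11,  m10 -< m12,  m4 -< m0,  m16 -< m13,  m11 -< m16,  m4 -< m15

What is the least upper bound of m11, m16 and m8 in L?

m8

Common upper bounds of {m11, m16, m8}: m8.
The least among these is m8.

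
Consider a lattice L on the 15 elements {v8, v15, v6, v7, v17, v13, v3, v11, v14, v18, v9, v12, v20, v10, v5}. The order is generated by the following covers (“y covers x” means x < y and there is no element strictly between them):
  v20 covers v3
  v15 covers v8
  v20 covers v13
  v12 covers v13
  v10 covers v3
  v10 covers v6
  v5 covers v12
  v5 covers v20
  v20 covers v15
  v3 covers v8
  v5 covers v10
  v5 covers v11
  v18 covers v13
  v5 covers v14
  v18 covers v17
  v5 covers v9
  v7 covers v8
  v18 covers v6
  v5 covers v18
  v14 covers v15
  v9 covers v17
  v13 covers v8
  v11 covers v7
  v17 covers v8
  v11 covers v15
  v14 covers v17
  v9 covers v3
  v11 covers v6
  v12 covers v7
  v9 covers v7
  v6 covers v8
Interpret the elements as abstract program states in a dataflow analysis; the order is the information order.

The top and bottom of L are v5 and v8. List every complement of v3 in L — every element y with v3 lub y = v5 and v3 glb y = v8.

v11, v12, v14, v18

Need y with v3 ∨ y = v5 and v3 ∧ y = v8.
Checking each element gives: v11, v12, v14, v18.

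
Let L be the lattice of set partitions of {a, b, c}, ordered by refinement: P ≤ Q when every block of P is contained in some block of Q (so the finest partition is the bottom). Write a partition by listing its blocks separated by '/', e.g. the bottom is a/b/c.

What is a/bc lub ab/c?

The join of a/bc and ab/c merges any blocks that overlap across the partitions, giving abc.

abc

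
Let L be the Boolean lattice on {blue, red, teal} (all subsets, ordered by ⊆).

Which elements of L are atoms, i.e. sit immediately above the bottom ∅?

{blue}, {red}, {teal}

The atoms are exactly the elements that cover ∅: {blue}, {red}, {teal}.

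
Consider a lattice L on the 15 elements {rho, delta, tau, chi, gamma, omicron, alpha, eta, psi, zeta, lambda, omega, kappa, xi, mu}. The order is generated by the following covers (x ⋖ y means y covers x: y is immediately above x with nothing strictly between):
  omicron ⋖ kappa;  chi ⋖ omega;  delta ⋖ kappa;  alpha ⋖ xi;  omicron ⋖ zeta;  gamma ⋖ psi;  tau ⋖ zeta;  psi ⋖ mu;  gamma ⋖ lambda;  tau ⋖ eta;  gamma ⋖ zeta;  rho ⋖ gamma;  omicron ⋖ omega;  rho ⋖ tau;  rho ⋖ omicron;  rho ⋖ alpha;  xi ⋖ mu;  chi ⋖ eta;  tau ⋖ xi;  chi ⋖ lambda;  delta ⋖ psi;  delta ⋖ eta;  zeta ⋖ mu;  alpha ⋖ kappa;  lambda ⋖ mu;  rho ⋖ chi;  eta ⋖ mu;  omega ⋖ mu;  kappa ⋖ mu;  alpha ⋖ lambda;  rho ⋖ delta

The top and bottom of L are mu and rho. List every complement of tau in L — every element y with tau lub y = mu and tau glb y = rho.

Need y with tau ∨ y = mu and tau ∧ y = rho.
Checking each element gives: kappa, lambda, omega, psi.

kappa, lambda, omega, psi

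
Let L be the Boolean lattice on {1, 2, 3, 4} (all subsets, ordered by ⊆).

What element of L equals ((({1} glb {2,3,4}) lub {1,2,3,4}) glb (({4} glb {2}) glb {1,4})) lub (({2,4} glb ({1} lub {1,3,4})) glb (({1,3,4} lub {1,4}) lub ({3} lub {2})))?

{4}

{1} ∧ {2,3,4} = {}
{} ∨ {1,2,3,4} = {1,2,3,4}
{4} ∧ {2} = {}
{} ∧ {1,4} = {}
{1,2,3,4} ∧ {} = {}
{1} ∨ {1,3,4} = {1,3,4}
{2,4} ∧ {1,3,4} = {4}
{1,3,4} ∨ {1,4} = {1,3,4}
{3} ∨ {2} = {2,3}
{1,3,4} ∨ {2,3} = {1,2,3,4}
{4} ∧ {1,2,3,4} = {4}
{} ∨ {4} = {4}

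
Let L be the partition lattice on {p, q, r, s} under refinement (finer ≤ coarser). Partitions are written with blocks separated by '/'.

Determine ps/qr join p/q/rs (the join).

Common upper bounds of {ps/qr, p/q/rs}: pqrs.
The least among these is pqrs.

pqrs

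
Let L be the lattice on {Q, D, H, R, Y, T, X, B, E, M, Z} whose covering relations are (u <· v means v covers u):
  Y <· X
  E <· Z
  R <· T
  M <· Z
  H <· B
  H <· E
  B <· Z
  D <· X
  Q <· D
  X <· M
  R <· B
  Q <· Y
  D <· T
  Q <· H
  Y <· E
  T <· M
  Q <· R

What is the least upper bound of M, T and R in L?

M

Common upper bounds of {M, T, R}: M, Z.
The least among these is M.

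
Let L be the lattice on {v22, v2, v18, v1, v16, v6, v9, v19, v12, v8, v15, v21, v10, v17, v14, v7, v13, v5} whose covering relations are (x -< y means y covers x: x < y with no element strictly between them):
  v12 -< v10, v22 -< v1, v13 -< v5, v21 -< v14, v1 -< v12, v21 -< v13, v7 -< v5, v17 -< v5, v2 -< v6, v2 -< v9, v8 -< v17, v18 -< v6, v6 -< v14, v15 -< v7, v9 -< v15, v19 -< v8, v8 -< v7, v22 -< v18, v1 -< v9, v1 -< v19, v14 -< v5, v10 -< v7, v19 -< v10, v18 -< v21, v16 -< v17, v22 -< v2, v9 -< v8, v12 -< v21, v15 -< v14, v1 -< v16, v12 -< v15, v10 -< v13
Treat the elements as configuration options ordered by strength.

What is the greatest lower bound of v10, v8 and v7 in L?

Common lower bounds of {v10, v8, v7}: v1, v19, v22.
The greatest among these is v19.

v19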